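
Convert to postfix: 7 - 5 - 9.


Left to right (same or higher precedence on left)
Postfix: 7 5 - 9 -


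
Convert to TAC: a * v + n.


Break into single-operator statements:
t1 = a * v
t2 = t1 + n


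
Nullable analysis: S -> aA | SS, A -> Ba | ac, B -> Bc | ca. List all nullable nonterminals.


A nonterminal is nullable iff some alternative derives ε (directly, or every symbol in it is nullable)
Nullable: {}


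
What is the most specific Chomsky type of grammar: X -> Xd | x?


Left-linear: every RHS is a terminal or one nonterminal followed by a terminal
Classification: Type 3 (Regular)


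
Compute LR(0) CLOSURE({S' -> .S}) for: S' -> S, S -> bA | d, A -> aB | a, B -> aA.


Start: S' -> .S
For each item with dot before a nonterminal B, add B -> .γ for every B-production
Closure: [S' -> .S, S -> .bA, S -> .d]


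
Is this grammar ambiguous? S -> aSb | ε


balanced a^n…b^n: each string has a unique parse
Unambiguous


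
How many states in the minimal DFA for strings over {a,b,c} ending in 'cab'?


Track the longest suffix of input matching a prefix of 'cab': 4 classes (prefixes of length 0..3)
Minimal DFA: 4 states


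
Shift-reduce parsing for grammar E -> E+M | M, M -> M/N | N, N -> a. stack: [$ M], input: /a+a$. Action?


shift '/' to continue M -> M/N
Action: shift


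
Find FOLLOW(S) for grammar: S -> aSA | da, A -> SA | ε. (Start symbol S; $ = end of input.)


$ ∈ FOLLOW(S). For each A -> αBβ: add FIRST(β)\{ε} to FOLLOW(B); if β nullable, add FOLLOW(A).
FOLLOW(S) = {$, a, d}


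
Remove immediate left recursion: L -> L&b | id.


Left-recursive alternatives: L&b; non-recursive: id
Introduce L': L -> idL', L' -> &bL' | ε


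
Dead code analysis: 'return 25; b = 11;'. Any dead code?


statement follows a return and is unreachable
Dead: 'b = 11'


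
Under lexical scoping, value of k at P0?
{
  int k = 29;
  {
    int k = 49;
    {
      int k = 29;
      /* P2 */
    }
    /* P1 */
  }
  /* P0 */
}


k declared in the same block as P0
k = 29


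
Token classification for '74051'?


Pattern: digits only
Type: INTEGER_LITERAL


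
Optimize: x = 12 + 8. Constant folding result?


12 + 8 = 20 at compile time
Optimized: x = 20


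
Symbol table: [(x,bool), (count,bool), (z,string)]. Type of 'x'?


Lookup 'x' → type bool


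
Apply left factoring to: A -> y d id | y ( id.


Common prefix: 'y'
Factored: A -> y A', A' -> d id | ( id


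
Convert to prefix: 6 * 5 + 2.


left-to-right (same/higher precedence on left): tree is (+ (* 6 5) 2)
Prefix: + * 6 5 2


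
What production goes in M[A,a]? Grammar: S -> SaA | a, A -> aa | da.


For [A, a]: 'a' ∈ FIRST(aa)
Entry: A -> aa


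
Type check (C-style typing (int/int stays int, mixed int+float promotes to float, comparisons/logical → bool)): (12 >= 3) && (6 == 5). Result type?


Operand types: bool && bool
Rule: logical operators take bool operands and yield bool
Result type: bool


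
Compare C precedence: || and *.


'*' is multiplicative (level 10); '||' is logical OR (level 1)
Higher level binds tighter
'*' has higher precedence than '||'


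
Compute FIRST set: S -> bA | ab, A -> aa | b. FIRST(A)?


Per alternative of A: FIRST(aa) = {a}; FIRST(b) = {b}
FIRST(A) = {a, b}


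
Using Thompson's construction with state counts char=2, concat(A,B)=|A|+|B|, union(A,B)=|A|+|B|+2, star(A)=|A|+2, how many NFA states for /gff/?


Syntax tree has 3 char leaf(s), 0 union(s), 0 star(s)
chars contribute 3×2 = 6; each union adds +2; each star adds +2
Total: 6 + 0 + 0 = 6 states


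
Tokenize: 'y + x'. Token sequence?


Scan left to right, longest-match per lexeme
Tokens: ID(y), OP(+), ID(x)


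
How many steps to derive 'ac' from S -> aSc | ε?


Derivation: S => aSc => ac
Steps: 2


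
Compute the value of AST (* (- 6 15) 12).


Evaluate inner: (- 6 15) = -9
Evaluate root: (* -9 12) = -108
Result: -108


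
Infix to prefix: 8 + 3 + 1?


left-to-right (same/higher precedence on left): tree is (+ (+ 8 3) 1)
Prefix: + + 8 3 1


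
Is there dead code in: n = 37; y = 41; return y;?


n is assigned but never read
Dead: 'n = 37'


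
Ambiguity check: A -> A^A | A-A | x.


'x^x-x' has two parse trees (no precedence encoded between ^ and -)
Ambiguous


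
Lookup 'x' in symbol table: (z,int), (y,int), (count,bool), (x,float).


Lookup 'x' → type float


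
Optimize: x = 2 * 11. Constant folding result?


2 * 11 = 22 at compile time
Optimized: x = 22


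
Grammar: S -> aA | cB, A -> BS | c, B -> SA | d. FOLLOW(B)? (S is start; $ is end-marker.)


$ ∈ FOLLOW(S). For each A -> αBβ: add FIRST(β)\{ε} to FOLLOW(B); if β nullable, add FOLLOW(A).
FOLLOW(B) = {$, a, c, d}


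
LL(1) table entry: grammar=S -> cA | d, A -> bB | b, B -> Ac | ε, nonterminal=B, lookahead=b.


For [B, b]: 'b' ∈ FIRST(Ac)
Entry: B -> Ac


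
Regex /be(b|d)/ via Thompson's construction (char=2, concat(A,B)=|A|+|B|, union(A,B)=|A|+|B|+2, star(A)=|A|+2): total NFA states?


Syntax tree has 4 char leaf(s), 1 union(s), 0 star(s)
chars contribute 4×2 = 8; each union adds +2; each star adds +2
Total: 8 + 2 + 0 = 10 states


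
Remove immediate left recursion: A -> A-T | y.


Left-recursive alternatives: A-T; non-recursive: y
Introduce A': A -> yA', A' -> -TA' | ε


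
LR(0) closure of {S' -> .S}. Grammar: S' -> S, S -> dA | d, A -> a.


Start: S' -> .S
For each item with dot before a nonterminal B, add B -> .γ for every B-production
Closure: [S' -> .S, S -> .dA, S -> .d]


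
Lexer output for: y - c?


Scan left to right, longest-match per lexeme
Tokens: ID(y), OP(-), ID(c)


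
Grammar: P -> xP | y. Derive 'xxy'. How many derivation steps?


Derivation: P => xP => xxP => xxy
Steps: 3


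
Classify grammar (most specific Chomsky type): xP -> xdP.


LHS has context (more than one symbol) and |LHS| ≤ |RHS|
Classification: Type 1 (Context-Sensitive)


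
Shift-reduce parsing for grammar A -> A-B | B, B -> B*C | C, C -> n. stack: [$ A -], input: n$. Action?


no handle ('A-' is not any RHS); shift 'n'
Action: shift


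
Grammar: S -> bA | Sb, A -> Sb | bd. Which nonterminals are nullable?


A nonterminal is nullable iff some alternative derives ε (directly, or every symbol in it is nullable)
Nullable: {}


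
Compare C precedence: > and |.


'>' is relational (level 7); '|' is bitwise OR (level 3)
Higher level binds tighter
'>' has higher precedence than '|'


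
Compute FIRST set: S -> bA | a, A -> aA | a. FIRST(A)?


Per alternative of A: FIRST(aA) = {a}; FIRST(a) = {a}
FIRST(A) = {a}


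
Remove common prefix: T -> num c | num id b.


Common prefix: 'num'
Factored: T -> num T', T' -> c | id b


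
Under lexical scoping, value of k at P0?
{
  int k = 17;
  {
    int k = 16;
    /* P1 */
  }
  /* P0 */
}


k declared in the same block as P0
k = 17


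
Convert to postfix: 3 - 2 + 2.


Left to right (same or higher precedence on left)
Postfix: 3 2 - 2 +


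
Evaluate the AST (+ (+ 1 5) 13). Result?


Evaluate inner: (+ 1 5) = 6
Evaluate root: (+ 6 13) = 19
Result: 19


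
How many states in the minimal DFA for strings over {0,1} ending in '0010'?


Track the longest suffix of input matching a prefix of '0010': 5 classes (prefixes of length 0..4)
Minimal DFA: 5 states


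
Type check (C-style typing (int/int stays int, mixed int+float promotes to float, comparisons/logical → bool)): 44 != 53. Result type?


Operand types: int != int
Rule: comparison yields bool
Result type: bool


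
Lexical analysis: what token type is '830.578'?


Pattern: digits with a decimal point
Type: FLOAT_LITERAL


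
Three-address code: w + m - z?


Break into single-operator statements:
t1 = w + m
t2 = t1 - z


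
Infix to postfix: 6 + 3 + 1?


Left to right (same or higher precedence on left)
Postfix: 6 3 + 1 +


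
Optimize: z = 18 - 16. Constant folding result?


18 - 16 = 2 at compile time
Optimized: z = 2


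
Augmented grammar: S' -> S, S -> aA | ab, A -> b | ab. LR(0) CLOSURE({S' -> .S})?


Start: S' -> .S
For each item with dot before a nonterminal B, add B -> .γ for every B-production
Closure: [S' -> .S, S -> .aA, S -> .ab]


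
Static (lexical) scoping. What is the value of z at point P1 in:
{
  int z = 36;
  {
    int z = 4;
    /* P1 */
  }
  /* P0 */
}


z declared in the same block as P1
z = 4


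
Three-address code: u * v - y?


Break into single-operator statements:
t1 = u * v
t2 = t1 - y


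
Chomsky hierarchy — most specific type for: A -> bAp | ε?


Single nonterminal LHS, but b^n p^n is not regular
Classification: Type 2 (Context-Free)


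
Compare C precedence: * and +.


'*' is multiplicative (level 10); '+' is additive (level 9)
Higher level binds tighter
'*' has higher precedence than '+'


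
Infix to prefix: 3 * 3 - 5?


left-to-right (same/higher precedence on left): tree is (- (* 3 3) 5)
Prefix: - * 3 3 5


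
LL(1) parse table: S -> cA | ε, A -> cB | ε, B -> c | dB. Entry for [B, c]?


For [B, c]: 'c' ∈ FIRST(c)
Entry: B -> c


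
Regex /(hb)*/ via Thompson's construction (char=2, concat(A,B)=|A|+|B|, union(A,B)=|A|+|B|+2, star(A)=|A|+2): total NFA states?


Syntax tree has 2 char leaf(s), 0 union(s), 1 star(s)
chars contribute 2×2 = 4; each union adds +2; each star adds +2
Total: 4 + 0 + 2 = 6 states


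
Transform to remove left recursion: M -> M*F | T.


Left-recursive alternatives: M*F; non-recursive: T
Introduce M': M -> TM', M' -> *FM' | ε


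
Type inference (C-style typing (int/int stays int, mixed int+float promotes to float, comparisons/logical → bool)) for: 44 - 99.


Operand types: int - int
Rule: mixed int/float promotes to float; int/int stays int
Result type: int


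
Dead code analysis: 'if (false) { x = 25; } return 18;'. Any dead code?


condition is constant false, so the whole block is unreachable
Dead: 'if (false) { x = 25; }'


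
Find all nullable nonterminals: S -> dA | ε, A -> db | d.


A nonterminal is nullable iff some alternative derives ε (directly, or every symbol in it is nullable)
Nullable: {S}


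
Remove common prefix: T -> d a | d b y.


Common prefix: 'd'
Factored: T -> d T', T' -> a | b y


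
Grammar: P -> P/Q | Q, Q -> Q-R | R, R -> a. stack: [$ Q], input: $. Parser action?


lookahead ∉ {-} so Q won't extend; reduce P -> Q
Action: reduce (P -> Q)


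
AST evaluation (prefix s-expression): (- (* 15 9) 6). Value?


Evaluate inner: (* 15 9) = 135
Evaluate root: (- 135 6) = 129
Result: 129


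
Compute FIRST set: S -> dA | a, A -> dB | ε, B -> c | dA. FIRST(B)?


Per alternative of B: FIRST(c) = {c}; FIRST(dA) = {d}
FIRST(B) = {c, d}


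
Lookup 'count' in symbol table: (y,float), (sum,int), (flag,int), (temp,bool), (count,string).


Lookup 'count' → type string


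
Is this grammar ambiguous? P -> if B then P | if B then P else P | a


dangling else: 'if B then if B then a else a' parses two ways
Ambiguous


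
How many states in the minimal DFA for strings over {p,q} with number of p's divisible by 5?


Track (count of p) mod 5: states 0..4, accept at 0
Minimal DFA: 5 states


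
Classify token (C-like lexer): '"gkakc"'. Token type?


Pattern: double-quoted sequence
Type: STRING_LITERAL


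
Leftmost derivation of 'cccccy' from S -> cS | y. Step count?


Derivation: S => cS => ccS => cccS => ccccS => cccccS => cccccy
Steps: 6


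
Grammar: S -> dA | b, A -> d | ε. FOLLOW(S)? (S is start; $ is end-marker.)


$ ∈ FOLLOW(S). For each A -> αBβ: add FIRST(β)\{ε} to FOLLOW(B); if β nullable, add FOLLOW(A).
FOLLOW(S) = {$}


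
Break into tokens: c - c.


Scan left to right, longest-match per lexeme
Tokens: ID(c), OP(-), ID(c)


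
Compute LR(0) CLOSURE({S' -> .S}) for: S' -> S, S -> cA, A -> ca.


Start: S' -> .S
For each item with dot before a nonterminal B, add B -> .γ for every B-production
Closure: [S' -> .S, S -> .cA]


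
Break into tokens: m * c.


Scan left to right, longest-match per lexeme
Tokens: ID(m), OP(*), ID(c)


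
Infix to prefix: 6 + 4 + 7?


left-to-right (same/higher precedence on left): tree is (+ (+ 6 4) 7)
Prefix: + + 6 4 7


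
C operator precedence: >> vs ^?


'>>' is shift (level 8); '^' is bitwise XOR (level 4)
Higher level binds tighter
'>>' has higher precedence than '^'


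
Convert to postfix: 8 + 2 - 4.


Left to right (same or higher precedence on left)
Postfix: 8 2 + 4 -


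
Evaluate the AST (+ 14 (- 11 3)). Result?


Evaluate inner: (- 11 3) = 8
Evaluate root: (+ 14 8) = 22
Result: 22


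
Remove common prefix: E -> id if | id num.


Common prefix: 'id'
Factored: E -> id E', E' -> if | num


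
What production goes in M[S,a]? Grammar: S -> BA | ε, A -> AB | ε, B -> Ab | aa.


For [S, a]: 'a' ∈ FIRST(BA)
Entry: S -> BA


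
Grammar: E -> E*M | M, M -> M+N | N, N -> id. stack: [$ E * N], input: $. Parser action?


'N' (not preceded by M+) is the handle for M -> N
Action: reduce (M -> N)


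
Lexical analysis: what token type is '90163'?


Pattern: digits only
Type: INTEGER_LITERAL


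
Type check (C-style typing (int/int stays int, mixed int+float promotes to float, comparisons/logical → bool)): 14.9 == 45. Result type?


Operand types: float == int
Rule: comparison yields bool
Result type: bool


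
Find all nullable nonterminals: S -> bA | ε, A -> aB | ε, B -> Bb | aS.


A nonterminal is nullable iff some alternative derives ε (directly, or every symbol in it is nullable)
Nullable: {A, S}


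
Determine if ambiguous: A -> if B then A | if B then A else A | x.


dangling else: 'if B then if B then x else x' parses two ways
Ambiguous


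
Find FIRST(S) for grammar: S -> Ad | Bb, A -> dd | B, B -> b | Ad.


Per alternative of S: FIRST(Ad) = {b, d}; FIRST(Bb) = {b, d}
FIRST(S) = {b, d}


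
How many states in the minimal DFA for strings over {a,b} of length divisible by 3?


Track length mod 3: states 0..2, accept at 0
Minimal DFA: 3 states


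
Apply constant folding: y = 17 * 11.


17 * 11 = 187 at compile time
Optimized: y = 187


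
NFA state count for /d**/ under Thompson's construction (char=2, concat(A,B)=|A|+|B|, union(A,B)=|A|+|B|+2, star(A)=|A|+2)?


Syntax tree has 1 char leaf(s), 0 union(s), 2 star(s)
chars contribute 1×2 = 2; each union adds +2; each star adds +2
Total: 2 + 0 + 4 = 6 states


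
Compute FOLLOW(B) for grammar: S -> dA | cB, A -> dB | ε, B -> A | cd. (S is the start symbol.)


$ ∈ FOLLOW(S). For each A -> αBβ: add FIRST(β)\{ε} to FOLLOW(B); if β nullable, add FOLLOW(A).
FOLLOW(B) = {$}


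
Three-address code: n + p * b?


Break into single-operator statements:
t1 = p * b
t2 = n + t1


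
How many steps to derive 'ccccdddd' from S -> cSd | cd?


Derivation: S => cSd => ccSdd => cccSddd => ccccdddd
Steps: 4


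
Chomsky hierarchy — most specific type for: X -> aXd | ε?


Single nonterminal LHS, but a^n d^n is not regular
Classification: Type 2 (Context-Free)


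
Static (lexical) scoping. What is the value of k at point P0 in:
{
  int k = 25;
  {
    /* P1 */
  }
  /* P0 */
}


k declared in the same block as P0
k = 25


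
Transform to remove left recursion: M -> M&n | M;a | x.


Left-recursive alternatives: M&n, M;a; non-recursive: x
Introduce M': M -> xM', M' -> &nM' | ;aM' | ε


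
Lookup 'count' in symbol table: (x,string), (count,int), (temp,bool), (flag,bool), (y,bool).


Lookup 'count' → type int


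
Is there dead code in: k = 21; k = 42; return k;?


first assignment to k is overwritten before any read
Dead: 'k = 21'


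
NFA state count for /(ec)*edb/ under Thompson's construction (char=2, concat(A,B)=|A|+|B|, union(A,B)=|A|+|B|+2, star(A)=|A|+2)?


Syntax tree has 5 char leaf(s), 0 union(s), 1 star(s)
chars contribute 5×2 = 10; each union adds +2; each star adds +2
Total: 10 + 0 + 2 = 12 states


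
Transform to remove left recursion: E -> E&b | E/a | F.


Left-recursive alternatives: E&b, E/a; non-recursive: F
Introduce E': E -> FE', E' -> &bE' | /aE' | ε


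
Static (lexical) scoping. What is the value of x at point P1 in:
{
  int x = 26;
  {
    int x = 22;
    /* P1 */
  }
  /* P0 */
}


x declared in the same block as P1
x = 22


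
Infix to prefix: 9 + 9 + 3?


left-to-right (same/higher precedence on left): tree is (+ (+ 9 9) 3)
Prefix: + + 9 9 3


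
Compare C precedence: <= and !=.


'<=' is relational (level 7); '!=' is equality (level 6)
Higher level binds tighter
'<=' has higher precedence than '!='


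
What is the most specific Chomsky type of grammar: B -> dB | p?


Right-linear: every RHS is a terminal or a terminal followed by one nonterminal
Classification: Type 3 (Regular)


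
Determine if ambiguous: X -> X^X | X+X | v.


'v^v+v' has two parse trees (no precedence encoded between ^ and +)
Ambiguous


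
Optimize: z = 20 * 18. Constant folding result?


20 * 18 = 360 at compile time
Optimized: z = 360


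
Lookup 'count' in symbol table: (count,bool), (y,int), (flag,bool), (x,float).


Lookup 'count' → type bool


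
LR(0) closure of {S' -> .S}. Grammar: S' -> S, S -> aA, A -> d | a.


Start: S' -> .S
For each item with dot before a nonterminal B, add B -> .γ for every B-production
Closure: [S' -> .S, S -> .aA]


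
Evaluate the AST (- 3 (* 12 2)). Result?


Evaluate inner: (* 12 2) = 24
Evaluate root: (- 3 24) = -21
Result: -21


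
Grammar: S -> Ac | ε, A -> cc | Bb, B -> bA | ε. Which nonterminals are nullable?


A nonterminal is nullable iff some alternative derives ε (directly, or every symbol in it is nullable)
Nullable: {B, S}


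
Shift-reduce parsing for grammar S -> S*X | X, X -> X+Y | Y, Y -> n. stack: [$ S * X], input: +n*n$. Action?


'+' can extend X; shift to build X -> X+Y
Action: shift


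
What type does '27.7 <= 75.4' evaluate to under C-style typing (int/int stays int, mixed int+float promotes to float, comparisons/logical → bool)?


Operand types: float <= float
Rule: comparison yields bool
Result type: bool


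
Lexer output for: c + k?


Scan left to right, longest-match per lexeme
Tokens: ID(c), OP(+), ID(k)


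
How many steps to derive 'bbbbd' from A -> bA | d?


Derivation: A => bA => bbA => bbbA => bbbbA => bbbbd
Steps: 5


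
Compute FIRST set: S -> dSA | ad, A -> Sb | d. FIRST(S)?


Per alternative of S: FIRST(dSA) = {d}; FIRST(ad) = {a}
FIRST(S) = {a, d}


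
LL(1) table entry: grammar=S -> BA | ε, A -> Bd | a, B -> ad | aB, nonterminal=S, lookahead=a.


For [S, a]: 'a' ∈ FIRST(BA)
Entry: S -> BA


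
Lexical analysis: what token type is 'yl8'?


Pattern: letter/underscore followed by alphanumerics, not a keyword
Type: IDENTIFIER


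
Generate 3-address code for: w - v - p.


Break into single-operator statements:
t1 = w - v
t2 = t1 - p


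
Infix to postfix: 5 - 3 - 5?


Left to right (same or higher precedence on left)
Postfix: 5 3 - 5 -


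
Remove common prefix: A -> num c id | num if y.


Common prefix: 'num'
Factored: A -> num A', A' -> c id | if y


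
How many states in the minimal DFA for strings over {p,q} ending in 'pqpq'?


Track the longest suffix of input matching a prefix of 'pqpq': 5 classes (prefixes of length 0..4)
Minimal DFA: 5 states


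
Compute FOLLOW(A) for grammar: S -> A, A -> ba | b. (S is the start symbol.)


$ ∈ FOLLOW(S). For each A -> αBβ: add FIRST(β)\{ε} to FOLLOW(B); if β nullable, add FOLLOW(A).
FOLLOW(A) = {$}


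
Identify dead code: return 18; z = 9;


statement follows a return and is unreachable
Dead: 'z = 9'


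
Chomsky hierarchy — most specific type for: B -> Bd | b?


Left-linear: every RHS is a terminal or one nonterminal followed by a terminal
Classification: Type 3 (Regular)


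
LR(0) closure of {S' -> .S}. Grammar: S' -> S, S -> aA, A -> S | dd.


Start: S' -> .S
For each item with dot before a nonterminal B, add B -> .γ for every B-production
Closure: [S' -> .S, S -> .aA]


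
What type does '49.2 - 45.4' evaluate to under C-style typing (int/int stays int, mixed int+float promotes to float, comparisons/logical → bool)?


Operand types: float - float
Rule: mixed int/float promotes to float; int/int stays int
Result type: float


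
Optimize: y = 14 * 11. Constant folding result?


14 * 11 = 154 at compile time
Optimized: y = 154


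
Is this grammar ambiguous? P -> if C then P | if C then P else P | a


dangling else: 'if C then if C then a else a' parses two ways
Ambiguous


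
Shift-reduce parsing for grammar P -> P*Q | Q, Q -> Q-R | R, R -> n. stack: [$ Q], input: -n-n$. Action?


shift '-' to continue Q -> Q-R
Action: shift


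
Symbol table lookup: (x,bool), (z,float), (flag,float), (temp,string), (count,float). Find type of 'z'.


Lookup 'z' → type float


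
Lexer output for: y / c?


Scan left to right, longest-match per lexeme
Tokens: ID(y), OP(/), ID(c)


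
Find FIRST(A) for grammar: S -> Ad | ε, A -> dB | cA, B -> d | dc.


Per alternative of A: FIRST(dB) = {d}; FIRST(cA) = {c}
FIRST(A) = {c, d}


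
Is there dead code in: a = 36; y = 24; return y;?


a is assigned but never read
Dead: 'a = 36'


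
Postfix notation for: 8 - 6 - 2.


Left to right (same or higher precedence on left)
Postfix: 8 6 - 2 -


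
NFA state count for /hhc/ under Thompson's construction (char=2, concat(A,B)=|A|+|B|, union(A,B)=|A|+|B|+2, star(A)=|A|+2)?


Syntax tree has 3 char leaf(s), 0 union(s), 0 star(s)
chars contribute 3×2 = 6; each union adds +2; each star adds +2
Total: 6 + 0 + 0 = 6 states


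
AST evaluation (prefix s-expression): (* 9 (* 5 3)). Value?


Evaluate inner: (* 5 3) = 15
Evaluate root: (* 9 15) = 135
Result: 135


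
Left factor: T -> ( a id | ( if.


Common prefix: '('
Factored: T -> ( T', T' -> a id | if


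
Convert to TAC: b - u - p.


Break into single-operator statements:
t1 = b - u
t2 = t1 - p


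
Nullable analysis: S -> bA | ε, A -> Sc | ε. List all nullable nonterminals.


A nonterminal is nullable iff some alternative derives ε (directly, or every symbol in it is nullable)
Nullable: {A, S}


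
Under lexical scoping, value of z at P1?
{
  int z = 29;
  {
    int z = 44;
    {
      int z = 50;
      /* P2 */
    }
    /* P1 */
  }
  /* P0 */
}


z declared in the same block as P1
z = 44


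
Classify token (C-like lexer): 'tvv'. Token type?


Pattern: letter/underscore followed by alphanumerics, not a keyword
Type: IDENTIFIER


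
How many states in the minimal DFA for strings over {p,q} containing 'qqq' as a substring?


KMP-style automaton: 3 progress states + 1 absorbing accept = 4
Minimal DFA: 4 states


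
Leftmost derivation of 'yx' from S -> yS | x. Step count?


Derivation: S => yS => yx
Steps: 2


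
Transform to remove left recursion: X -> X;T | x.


Left-recursive alternatives: X;T; non-recursive: x
Introduce X': X -> xX', X' -> ;TX' | ε


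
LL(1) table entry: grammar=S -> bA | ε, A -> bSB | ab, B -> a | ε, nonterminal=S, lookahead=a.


For [S, a]: ε is nullable and 'a' ∈ FOLLOW(S)
Entry: S -> ε


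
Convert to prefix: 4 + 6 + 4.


left-to-right (same/higher precedence on left): tree is (+ (+ 4 6) 4)
Prefix: + + 4 6 4


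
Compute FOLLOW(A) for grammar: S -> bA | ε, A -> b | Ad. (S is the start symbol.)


$ ∈ FOLLOW(S). For each A -> αBβ: add FIRST(β)\{ε} to FOLLOW(B); if β nullable, add FOLLOW(A).
FOLLOW(A) = {$, d}


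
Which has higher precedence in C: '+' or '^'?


'+' is additive (level 9); '^' is bitwise XOR (level 4)
Higher level binds tighter
'+' has higher precedence than '^'


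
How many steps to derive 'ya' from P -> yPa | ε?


Derivation: P => yPa => ya
Steps: 2


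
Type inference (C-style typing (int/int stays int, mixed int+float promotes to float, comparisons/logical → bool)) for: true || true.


Operand types: bool || bool
Rule: logical operators take bool operands and yield bool
Result type: bool


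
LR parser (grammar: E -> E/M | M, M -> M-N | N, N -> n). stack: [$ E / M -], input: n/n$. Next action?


no handle; shift 'n'
Action: shift


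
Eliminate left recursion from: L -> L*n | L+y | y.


Left-recursive alternatives: L*n, L+y; non-recursive: y
Introduce L': L -> yL', L' -> *nL' | +yL' | ε


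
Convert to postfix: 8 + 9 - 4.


Left to right (same or higher precedence on left)
Postfix: 8 9 + 4 -


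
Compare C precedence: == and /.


'/' is multiplicative (level 10); '==' is equality (level 6)
Higher level binds tighter
'/' has higher precedence than '=='


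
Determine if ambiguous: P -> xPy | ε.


balanced x^n…y^n: each string has a unique parse
Unambiguous


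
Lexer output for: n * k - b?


Scan left to right, longest-match per lexeme
Tokens: ID(n), OP(*), ID(k), OP(-), ID(b)


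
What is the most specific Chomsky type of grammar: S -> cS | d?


Right-linear: every RHS is a terminal or a terminal followed by one nonterminal
Classification: Type 3 (Regular)


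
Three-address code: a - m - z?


Break into single-operator statements:
t1 = a - m
t2 = t1 - z


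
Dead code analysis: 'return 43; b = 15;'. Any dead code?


statement follows a return and is unreachable
Dead: 'b = 15'


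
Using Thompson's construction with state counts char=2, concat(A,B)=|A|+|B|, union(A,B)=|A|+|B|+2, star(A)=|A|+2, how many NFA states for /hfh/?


Syntax tree has 3 char leaf(s), 0 union(s), 0 star(s)
chars contribute 3×2 = 6; each union adds +2; each star adds +2
Total: 6 + 0 + 0 = 6 states


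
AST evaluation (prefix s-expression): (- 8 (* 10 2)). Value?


Evaluate inner: (* 10 2) = 20
Evaluate root: (- 8 20) = -12
Result: -12


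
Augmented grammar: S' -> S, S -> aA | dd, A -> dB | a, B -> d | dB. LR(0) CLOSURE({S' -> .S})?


Start: S' -> .S
For each item with dot before a nonterminal B, add B -> .γ for every B-production
Closure: [S' -> .S, S -> .aA, S -> .dd]


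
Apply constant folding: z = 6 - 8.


6 - 8 = -2 at compile time
Optimized: z = -2


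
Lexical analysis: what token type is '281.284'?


Pattern: digits with a decimal point
Type: FLOAT_LITERAL


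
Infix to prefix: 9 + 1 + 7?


left-to-right (same/higher precedence on left): tree is (+ (+ 9 1) 7)
Prefix: + + 9 1 7


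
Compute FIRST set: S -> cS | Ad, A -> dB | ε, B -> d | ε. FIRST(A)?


Per alternative of A: FIRST(dB) = {d}; FIRST(ε) = {ε}
FIRST(A) = {d, ε}


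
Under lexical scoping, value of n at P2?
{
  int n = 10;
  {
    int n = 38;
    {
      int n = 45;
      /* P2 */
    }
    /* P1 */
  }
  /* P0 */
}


n declared in the same block as P2
n = 45


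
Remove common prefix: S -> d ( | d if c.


Common prefix: 'd'
Factored: S -> d S', S' -> ( | if c


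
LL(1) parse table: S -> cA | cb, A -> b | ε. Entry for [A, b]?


For [A, b]: 'b' ∈ FIRST(b)
Entry: A -> b


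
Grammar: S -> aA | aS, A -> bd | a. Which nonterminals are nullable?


A nonterminal is nullable iff some alternative derives ε (directly, or every symbol in it is nullable)
Nullable: {}


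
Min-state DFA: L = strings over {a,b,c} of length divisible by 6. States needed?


Track length mod 6: states 0..5, accept at 0
Minimal DFA: 6 states


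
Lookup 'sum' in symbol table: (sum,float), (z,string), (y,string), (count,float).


Lookup 'sum' → type float


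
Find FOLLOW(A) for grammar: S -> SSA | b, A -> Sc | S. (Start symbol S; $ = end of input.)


$ ∈ FOLLOW(S). For each A -> αBβ: add FIRST(β)\{ε} to FOLLOW(B); if β nullable, add FOLLOW(A).
FOLLOW(A) = {$, b, c}


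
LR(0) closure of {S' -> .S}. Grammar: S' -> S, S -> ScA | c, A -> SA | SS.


Start: S' -> .S
For each item with dot before a nonterminal B, add B -> .γ for every B-production
Closure: [S' -> .S, S -> .ScA, S -> .c]


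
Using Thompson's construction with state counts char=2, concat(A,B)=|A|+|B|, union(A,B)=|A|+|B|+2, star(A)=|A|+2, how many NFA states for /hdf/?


Syntax tree has 3 char leaf(s), 0 union(s), 0 star(s)
chars contribute 3×2 = 6; each union adds +2; each star adds +2
Total: 6 + 0 + 0 = 6 states


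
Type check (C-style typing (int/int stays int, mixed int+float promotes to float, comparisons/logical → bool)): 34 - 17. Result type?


Operand types: int - int
Rule: mixed int/float promotes to float; int/int stays int
Result type: int


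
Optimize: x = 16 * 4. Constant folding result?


16 * 4 = 64 at compile time
Optimized: x = 64


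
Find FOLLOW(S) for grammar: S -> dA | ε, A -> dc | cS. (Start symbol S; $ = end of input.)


$ ∈ FOLLOW(S). For each A -> αBβ: add FIRST(β)\{ε} to FOLLOW(B); if β nullable, add FOLLOW(A).
FOLLOW(S) = {$}


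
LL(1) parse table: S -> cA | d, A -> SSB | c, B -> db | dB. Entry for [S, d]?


For [S, d]: 'd' ∈ FIRST(d)
Entry: S -> d


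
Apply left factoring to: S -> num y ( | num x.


Common prefix: 'num'
Factored: S -> num S', S' -> y ( | x


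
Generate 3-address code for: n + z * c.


Break into single-operator statements:
t1 = z * c
t2 = n + t1


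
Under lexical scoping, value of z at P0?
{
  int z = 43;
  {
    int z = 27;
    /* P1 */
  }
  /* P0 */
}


z declared in the same block as P0
z = 43


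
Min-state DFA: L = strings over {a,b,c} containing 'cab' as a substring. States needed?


KMP-style automaton: 3 progress states + 1 absorbing accept = 4
Minimal DFA: 4 states


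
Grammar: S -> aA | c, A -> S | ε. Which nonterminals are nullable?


A nonterminal is nullable iff some alternative derives ε (directly, or every symbol in it is nullable)
Nullable: {A}


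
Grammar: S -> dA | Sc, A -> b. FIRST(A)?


Per alternative of A: FIRST(b) = {b}
FIRST(A) = {b}


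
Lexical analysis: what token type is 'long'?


Pattern: reserved word
Type: KEYWORD


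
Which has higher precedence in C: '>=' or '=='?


'>=' is relational (level 7); '==' is equality (level 6)
Higher level binds tighter
'>=' has higher precedence than '=='


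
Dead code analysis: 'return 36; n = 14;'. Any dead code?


statement follows a return and is unreachable
Dead: 'n = 14'


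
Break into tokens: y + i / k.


Scan left to right, longest-match per lexeme
Tokens: ID(y), OP(+), ID(i), OP(/), ID(k)


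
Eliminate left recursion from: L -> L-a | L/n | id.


Left-recursive alternatives: L-a, L/n; non-recursive: id
Introduce L': L -> idL', L' -> -aL' | /nL' | ε


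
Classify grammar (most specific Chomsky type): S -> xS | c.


Right-linear: every RHS is a terminal or a terminal followed by one nonterminal
Classification: Type 3 (Regular)


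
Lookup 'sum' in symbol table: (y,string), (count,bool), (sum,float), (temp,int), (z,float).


Lookup 'sum' → type float


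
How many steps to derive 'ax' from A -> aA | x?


Derivation: A => aA => ax
Steps: 2


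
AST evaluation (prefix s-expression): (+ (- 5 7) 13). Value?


Evaluate inner: (- 5 7) = -2
Evaluate root: (+ -2 13) = 11
Result: 11


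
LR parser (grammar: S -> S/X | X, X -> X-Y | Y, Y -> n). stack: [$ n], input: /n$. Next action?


'n' on top is the handle for Y -> n
Action: reduce (Y -> n)


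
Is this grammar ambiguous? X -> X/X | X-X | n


'n/n-n' has two parse trees (no precedence encoded between / and -)
Ambiguous


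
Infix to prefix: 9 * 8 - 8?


left-to-right (same/higher precedence on left): tree is (- (* 9 8) 8)
Prefix: - * 9 8 8


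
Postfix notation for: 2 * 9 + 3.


Left to right (same or higher precedence on left)
Postfix: 2 9 * 3 +


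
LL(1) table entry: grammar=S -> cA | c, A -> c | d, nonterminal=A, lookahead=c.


For [A, c]: 'c' ∈ FIRST(c)
Entry: A -> c


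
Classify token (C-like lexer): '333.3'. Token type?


Pattern: digits with a decimal point
Type: FLOAT_LITERAL


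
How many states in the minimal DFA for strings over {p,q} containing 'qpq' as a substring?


KMP-style automaton: 3 progress states + 1 absorbing accept = 4
Minimal DFA: 4 states


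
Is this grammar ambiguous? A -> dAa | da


balanced d^n…a^n: each string has a unique parse
Unambiguous


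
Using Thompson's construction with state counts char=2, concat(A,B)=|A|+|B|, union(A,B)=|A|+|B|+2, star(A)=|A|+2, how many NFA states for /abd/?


Syntax tree has 3 char leaf(s), 0 union(s), 0 star(s)
chars contribute 3×2 = 6; each union adds +2; each star adds +2
Total: 6 + 0 + 0 = 6 states


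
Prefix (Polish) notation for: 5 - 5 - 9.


left-to-right (same/higher precedence on left): tree is (- (- 5 5) 9)
Prefix: - - 5 5 9


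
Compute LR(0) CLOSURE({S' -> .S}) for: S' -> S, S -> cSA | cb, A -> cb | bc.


Start: S' -> .S
For each item with dot before a nonterminal B, add B -> .γ for every B-production
Closure: [S' -> .S, S -> .cSA, S -> .cb]


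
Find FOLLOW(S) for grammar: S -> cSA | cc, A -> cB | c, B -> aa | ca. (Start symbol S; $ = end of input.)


$ ∈ FOLLOW(S). For each A -> αBβ: add FIRST(β)\{ε} to FOLLOW(B); if β nullable, add FOLLOW(A).
FOLLOW(S) = {$, c}


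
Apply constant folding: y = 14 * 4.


14 * 4 = 56 at compile time
Optimized: y = 56


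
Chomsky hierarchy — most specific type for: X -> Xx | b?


Left-linear: every RHS is a terminal or one nonterminal followed by a terminal
Classification: Type 3 (Regular)


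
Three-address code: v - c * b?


Break into single-operator statements:
t1 = c * b
t2 = v - t1


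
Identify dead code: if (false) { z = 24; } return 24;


condition is constant false, so the whole block is unreachable
Dead: 'if (false) { z = 24; }'


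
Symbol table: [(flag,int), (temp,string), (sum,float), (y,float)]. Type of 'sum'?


Lookup 'sum' → type float


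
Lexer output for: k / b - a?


Scan left to right, longest-match per lexeme
Tokens: ID(k), OP(/), ID(b), OP(-), ID(a)


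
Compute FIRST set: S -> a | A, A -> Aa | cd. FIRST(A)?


Per alternative of A: FIRST(Aa) = {c}; FIRST(cd) = {c}
FIRST(A) = {c}


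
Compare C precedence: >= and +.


'+' is additive (level 9); '>=' is relational (level 7)
Higher level binds tighter
'+' has higher precedence than '>='


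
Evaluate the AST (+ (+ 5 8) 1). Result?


Evaluate inner: (+ 5 8) = 13
Evaluate root: (+ 13 1) = 14
Result: 14


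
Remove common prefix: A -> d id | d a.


Common prefix: 'd'
Factored: A -> d A', A' -> id | a


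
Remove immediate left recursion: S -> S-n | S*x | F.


Left-recursive alternatives: S-n, S*x; non-recursive: F
Introduce S': S -> FS', S' -> -nS' | *xS' | ε


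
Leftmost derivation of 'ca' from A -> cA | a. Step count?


Derivation: A => cA => ca
Steps: 2


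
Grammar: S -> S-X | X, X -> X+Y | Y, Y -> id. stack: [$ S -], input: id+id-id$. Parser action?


no handle ('S-' is not any RHS); shift 'id'
Action: shift


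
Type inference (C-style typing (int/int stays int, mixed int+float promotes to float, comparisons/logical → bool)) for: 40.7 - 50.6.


Operand types: float - float
Rule: mixed int/float promotes to float; int/int stays int
Result type: float


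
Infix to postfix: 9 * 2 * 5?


Left to right (same or higher precedence on left)
Postfix: 9 2 * 5 *


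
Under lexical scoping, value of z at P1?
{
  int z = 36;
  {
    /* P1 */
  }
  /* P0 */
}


P1's block does not declare z; resolves to the enclosing declaration at depth 0
z = 36


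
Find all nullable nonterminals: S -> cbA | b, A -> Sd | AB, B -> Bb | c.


A nonterminal is nullable iff some alternative derives ε (directly, or every symbol in it is nullable)
Nullable: {}


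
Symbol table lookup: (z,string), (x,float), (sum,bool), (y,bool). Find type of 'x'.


Lookup 'x' → type float


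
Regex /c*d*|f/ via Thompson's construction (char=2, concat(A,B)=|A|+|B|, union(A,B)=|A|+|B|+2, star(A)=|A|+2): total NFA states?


Syntax tree has 3 char leaf(s), 1 union(s), 2 star(s)
chars contribute 3×2 = 6; each union adds +2; each star adds +2
Total: 6 + 2 + 4 = 12 states


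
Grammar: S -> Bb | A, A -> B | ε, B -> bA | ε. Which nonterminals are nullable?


A nonterminal is nullable iff some alternative derives ε (directly, or every symbol in it is nullable)
Nullable: {A, B, S}


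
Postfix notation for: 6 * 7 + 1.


Left to right (same or higher precedence on left)
Postfix: 6 7 * 1 +


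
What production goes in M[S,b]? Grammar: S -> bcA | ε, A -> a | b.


For [S, b]: 'b' ∈ FIRST(bcA)
Entry: S -> bcA


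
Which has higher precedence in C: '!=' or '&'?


'!=' is equality (level 6); '&' is bitwise AND (level 5)
Higher level binds tighter
'!=' has higher precedence than '&'


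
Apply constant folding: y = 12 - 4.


12 - 4 = 8 at compile time
Optimized: y = 8


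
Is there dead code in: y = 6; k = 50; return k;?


y is assigned but never read
Dead: 'y = 6'


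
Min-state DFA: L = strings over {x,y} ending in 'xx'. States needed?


Track the longest suffix of input matching a prefix of 'xx': 3 classes (prefixes of length 0..2)
Minimal DFA: 3 states


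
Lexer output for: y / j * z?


Scan left to right, longest-match per lexeme
Tokens: ID(y), OP(/), ID(j), OP(*), ID(z)


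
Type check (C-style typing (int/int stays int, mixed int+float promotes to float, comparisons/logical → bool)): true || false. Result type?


Operand types: bool || bool
Rule: logical operators take bool operands and yield bool
Result type: bool


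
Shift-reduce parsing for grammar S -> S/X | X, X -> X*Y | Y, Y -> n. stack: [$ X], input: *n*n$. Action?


shift '*' to continue X -> X*Y
Action: shift


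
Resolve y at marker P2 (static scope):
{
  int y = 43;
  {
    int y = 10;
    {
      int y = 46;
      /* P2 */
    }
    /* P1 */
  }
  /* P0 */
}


y declared in the same block as P2
y = 46


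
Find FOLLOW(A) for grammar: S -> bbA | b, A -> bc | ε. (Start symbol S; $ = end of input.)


$ ∈ FOLLOW(S). For each A -> αBβ: add FIRST(β)\{ε} to FOLLOW(B); if β nullable, add FOLLOW(A).
FOLLOW(A) = {$}


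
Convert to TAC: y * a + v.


Break into single-operator statements:
t1 = y * a
t2 = t1 + v


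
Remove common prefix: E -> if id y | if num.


Common prefix: 'if'
Factored: E -> if E', E' -> id y | num


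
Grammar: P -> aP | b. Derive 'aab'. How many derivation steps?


Derivation: P => aP => aaP => aab
Steps: 3


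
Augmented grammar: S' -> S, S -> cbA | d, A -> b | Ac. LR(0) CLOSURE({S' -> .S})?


Start: S' -> .S
For each item with dot before a nonterminal B, add B -> .γ for every B-production
Closure: [S' -> .S, S -> .cbA, S -> .d]


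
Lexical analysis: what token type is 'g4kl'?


Pattern: letter/underscore followed by alphanumerics, not a keyword
Type: IDENTIFIER


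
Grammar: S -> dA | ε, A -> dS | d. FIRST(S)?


Per alternative of S: FIRST(dA) = {d}; FIRST(ε) = {ε}
FIRST(S) = {d, ε}


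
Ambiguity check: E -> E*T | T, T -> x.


precedence layered via separate nonterminal T: deterministic
Unambiguous


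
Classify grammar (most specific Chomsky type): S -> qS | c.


Right-linear: every RHS is a terminal or a terminal followed by one nonterminal
Classification: Type 3 (Regular)
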